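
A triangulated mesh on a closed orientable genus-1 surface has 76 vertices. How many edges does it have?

228

χ = 2 − 2·1 = 0, and every face is a triangle so 3F = 2E.
V − E + F = 0 with E = 3F/2 gives 76 − (3/2 − 1)·F = 0, so F = 152 and E = 228.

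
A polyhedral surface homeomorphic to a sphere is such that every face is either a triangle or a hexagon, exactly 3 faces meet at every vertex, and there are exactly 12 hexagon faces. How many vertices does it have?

28

Let x be the number of triangles; then F = 12 + x.
Edge–face incidences: 2E = 6·12 + 3·x = 72 + 3x.
Every vertex has degree 3, so 3V = 2E.
Euler: V − E + F = 2 ⇒ (2E)/3 − E + (12 + x) = 2.
Multiply by 6: 2·(2E) − 3·(2E) + 6·(12 + x) = 12, i.e. 72 + 6x − (72 + 3x) = 12.
Collecting terms: 3x = 12, so x = 4.
Then 2E = 72 + 3·4 = 84, so E = 42, V = 2E/3 = 28, F = 12 + 4 = 16.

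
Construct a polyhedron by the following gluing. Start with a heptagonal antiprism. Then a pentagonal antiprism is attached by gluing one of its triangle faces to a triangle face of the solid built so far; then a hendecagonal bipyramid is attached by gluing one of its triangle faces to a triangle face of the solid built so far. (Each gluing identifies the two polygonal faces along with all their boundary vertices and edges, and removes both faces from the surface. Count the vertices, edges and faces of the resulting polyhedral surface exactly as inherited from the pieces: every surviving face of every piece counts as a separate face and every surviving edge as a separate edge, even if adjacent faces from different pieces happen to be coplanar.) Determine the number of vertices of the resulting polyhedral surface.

31

A heptagonal antiprism: V=14, E=28, F=16.
Attach a pentagonal antiprism (V=10, E=20, F=12) along a 3-gon: merge 3 vertices and 3 edges, delete both glued faces → V=21, E=45, F=26.
Attach a hendecagonal bipyramid (V=13, E=33, F=22) along a 3-gon: merge 3 vertices and 3 edges, delete both glued faces → V=31, E=75, F=46.
Check: V − E + F = 31 − 75 + 46 = 2.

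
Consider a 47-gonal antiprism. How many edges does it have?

188

An antiprism on an n-gon has two n-gon caps and 2n triangles: V = 2·47 = 94, E = 4·47 = 188, F = 2·47 + 2 = 96.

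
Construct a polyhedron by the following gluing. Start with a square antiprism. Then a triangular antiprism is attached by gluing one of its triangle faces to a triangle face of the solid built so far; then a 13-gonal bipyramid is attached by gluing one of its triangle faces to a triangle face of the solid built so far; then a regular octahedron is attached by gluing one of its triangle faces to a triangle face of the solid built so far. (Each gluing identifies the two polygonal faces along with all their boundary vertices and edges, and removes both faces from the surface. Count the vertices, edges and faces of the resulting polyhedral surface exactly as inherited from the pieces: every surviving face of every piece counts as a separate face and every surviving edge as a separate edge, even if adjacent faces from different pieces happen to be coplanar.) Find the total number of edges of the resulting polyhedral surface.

A square antiprism: V=8, E=16, F=10.
Attach a triangular antiprism (V=6, E=12, F=8) along a 3-gon: merge 3 vertices and 3 edges, delete both glued faces → V=11, E=25, F=16.
Attach a 13-gonal bipyramid (V=15, E=39, F=26) along a 3-gon: merge 3 vertices and 3 edges, delete both glued faces → V=23, E=61, F=40.
Attach a regular octahedron (V=6, E=12, F=8) along a 3-gon: merge 3 vertices and 3 edges, delete both glued faces → V=26, E=70, F=46.
Check: V − E + F = 26 − 70 + 46 = 2.

70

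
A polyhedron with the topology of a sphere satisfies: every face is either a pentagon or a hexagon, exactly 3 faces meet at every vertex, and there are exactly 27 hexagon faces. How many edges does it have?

Let x be the number of pentagons; then F = 27 + x.
Edge–face incidences: 2E = 6·27 + 5·x = 162 + 5x.
Every vertex has degree 3, so 3V = 2E.
Euler: V − E + F = 2 ⇒ (2E)/3 − E + (27 + x) = 2.
Multiply by 6: 2·(2E) − 3·(2E) + 6·(27 + x) = 12, i.e. 162 + 6x − (162 + 5x) = 12.
Collecting terms: x = 12.
Then 2E = 162 + 5·12 = 222, so E = 111, V = 2E/3 = 74, F = 27 + 12 = 39.

111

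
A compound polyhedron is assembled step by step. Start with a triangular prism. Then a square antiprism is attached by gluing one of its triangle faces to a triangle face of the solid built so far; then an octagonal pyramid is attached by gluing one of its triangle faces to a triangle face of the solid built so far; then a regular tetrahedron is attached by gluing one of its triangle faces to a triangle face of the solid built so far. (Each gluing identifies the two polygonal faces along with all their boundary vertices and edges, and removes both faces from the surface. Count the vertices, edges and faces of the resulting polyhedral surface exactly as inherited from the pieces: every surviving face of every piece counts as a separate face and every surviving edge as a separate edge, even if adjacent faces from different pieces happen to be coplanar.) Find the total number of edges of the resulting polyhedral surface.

A triangular prism: V=6, E=9, F=5.
Attach a square antiprism (V=8, E=16, F=10) along a 3-gon: merge 3 vertices and 3 edges, delete both glued faces → V=11, E=22, F=13.
Attach an octagonal pyramid (V=9, E=16, F=9) along a 3-gon: merge 3 vertices and 3 edges, delete both glued faces → V=17, E=35, F=20.
Attach a regular tetrahedron (V=4, E=6, F=4) along a 3-gon: merge 3 vertices and 3 edges, delete both glued faces → V=18, E=38, F=22.
Check: V − E + F = 18 − 38 + 22 = 2.

38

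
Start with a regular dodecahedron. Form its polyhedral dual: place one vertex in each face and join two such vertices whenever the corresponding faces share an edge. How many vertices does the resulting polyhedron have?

The base solid has V = 20, E = 30, F = 12.
The dual swaps V and F and preserves E: V′ = F = 12, E′ = E = 30, F′ = V = 20.

12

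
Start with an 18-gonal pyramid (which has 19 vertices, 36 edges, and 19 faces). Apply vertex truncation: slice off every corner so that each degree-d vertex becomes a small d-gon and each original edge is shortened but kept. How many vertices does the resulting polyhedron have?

Truncation replaces each original edge-end by a new vertex, so V′ = 2E = 72.
Each original edge survives, and each old vertex of degree d contributes d new edges; summing degrees gives Σd = 2E, so E′ = E + 2E = 3E = 108.
Each original face survives and each original vertex becomes one new face: F′ = F + V = 38.

72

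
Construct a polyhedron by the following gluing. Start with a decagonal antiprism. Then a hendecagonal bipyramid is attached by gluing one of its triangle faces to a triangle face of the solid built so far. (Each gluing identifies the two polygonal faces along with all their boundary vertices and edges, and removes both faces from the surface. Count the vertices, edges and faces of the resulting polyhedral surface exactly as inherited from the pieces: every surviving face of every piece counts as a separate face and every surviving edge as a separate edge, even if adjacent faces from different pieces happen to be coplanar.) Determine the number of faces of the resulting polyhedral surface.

42

A decagonal antiprism: V=20, E=40, F=22.
Attach a hendecagonal bipyramid (V=13, E=33, F=22) along a 3-gon: merge 3 vertices and 3 edges, delete both glued faces → V=30, E=70, F=42.
Check: V − E + F = 30 − 70 + 42 = 2.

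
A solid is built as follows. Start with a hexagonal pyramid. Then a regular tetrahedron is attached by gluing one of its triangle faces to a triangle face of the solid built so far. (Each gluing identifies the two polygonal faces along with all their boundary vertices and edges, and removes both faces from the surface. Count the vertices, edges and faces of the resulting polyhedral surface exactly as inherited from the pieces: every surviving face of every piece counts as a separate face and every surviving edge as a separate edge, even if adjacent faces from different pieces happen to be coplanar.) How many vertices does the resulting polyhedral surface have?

A hexagonal pyramid: V=7, E=12, F=7.
Attach a regular tetrahedron (V=4, E=6, F=4) along a 3-gon: merge 3 vertices and 3 edges, delete both glued faces → V=8, E=15, F=9.
Check: V − E + F = 8 − 15 + 9 = 2.

8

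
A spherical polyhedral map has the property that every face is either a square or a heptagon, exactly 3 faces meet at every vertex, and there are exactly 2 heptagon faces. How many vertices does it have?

14

Let x be the number of squares; then F = 2 + x.
Edge–face incidences: 2E = 7·2 + 4·x = 14 + 4x.
Every vertex has degree 3, so 3V = 2E.
Euler: V − E + F = 2 ⇒ (2E)/3 − E + (2 + x) = 2.
Multiply by 6: 2·(2E) − 3·(2E) + 6·(2 + x) = 12, i.e. 12 + 6x − (14 + 4x) = 12.
Collecting terms: 2x − 2 = 12, so 2x = 14, so x = 7.
Then 2E = 14 + 4·7 = 42, so E = 21, V = 2E/3 = 14, F = 2 + 7 = 9.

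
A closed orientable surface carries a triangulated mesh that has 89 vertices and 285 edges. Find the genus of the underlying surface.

4

Every face is a triangle and each edge borders two faces, so 3F = 2·285, giving F = 190.
χ = V − E + F = 89 − 285 + 190 = -6.
For a closed orientable surface χ = 2 − 2g, so g = (2 − (-6))/2 = 4.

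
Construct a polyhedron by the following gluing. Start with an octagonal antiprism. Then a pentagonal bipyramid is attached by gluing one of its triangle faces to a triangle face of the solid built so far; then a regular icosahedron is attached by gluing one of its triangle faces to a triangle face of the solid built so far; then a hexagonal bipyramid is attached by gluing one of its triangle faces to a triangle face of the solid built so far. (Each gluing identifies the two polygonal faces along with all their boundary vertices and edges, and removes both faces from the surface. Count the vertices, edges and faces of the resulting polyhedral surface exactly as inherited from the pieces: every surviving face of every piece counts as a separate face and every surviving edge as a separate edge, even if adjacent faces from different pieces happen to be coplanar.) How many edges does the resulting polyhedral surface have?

An octagonal antiprism: V=16, E=32, F=18.
Attach a pentagonal bipyramid (V=7, E=15, F=10) along a 3-gon: merge 3 vertices and 3 edges, delete both glued faces → V=20, E=44, F=26.
Attach a regular icosahedron (V=12, E=30, F=20) along a 3-gon: merge 3 vertices and 3 edges, delete both glued faces → V=29, E=71, F=44.
Attach a hexagonal bipyramid (V=8, E=18, F=12) along a 3-gon: merge 3 vertices and 3 edges, delete both glued faces → V=34, E=86, F=54.
Check: V − E + F = 34 − 86 + 54 = 2.

86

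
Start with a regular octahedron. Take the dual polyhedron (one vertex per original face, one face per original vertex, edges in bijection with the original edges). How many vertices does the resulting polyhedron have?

8

The base solid has V = 6, E = 12, F = 8.
The dual swaps V and F and preserves E: V′ = F = 8, E′ = E = 12, F′ = V = 6.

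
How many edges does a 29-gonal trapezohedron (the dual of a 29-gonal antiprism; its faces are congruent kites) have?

The n-trapezohedron (dual of the n-antiprism) has V = 2·29 + 2 = 60, E = 4·29 = 116, F = 2·29 = 58.

116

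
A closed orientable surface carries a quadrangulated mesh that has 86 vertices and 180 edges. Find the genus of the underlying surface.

3

Every face is a square and each edge borders two faces, so 4F = 2·180, giving F = 90.
χ = V − E + F = 86 − 180 + 90 = -4.
For a closed orientable surface χ = 2 − 2g, so g = (2 − (-4))/2 = 3.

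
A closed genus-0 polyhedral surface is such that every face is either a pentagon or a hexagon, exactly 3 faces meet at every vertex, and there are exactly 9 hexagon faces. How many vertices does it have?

38

Let x be the number of pentagons; then F = 9 + x.
Edge–face incidences: 2E = 6·9 + 5·x = 54 + 5x.
Every vertex has degree 3, so 3V = 2E.
Euler: V − E + F = 2 ⇒ (2E)/3 − E + (9 + x) = 2.
Multiply by 6: 2·(2E) − 3·(2E) + 6·(9 + x) = 12, i.e. 54 + 6x − (54 + 5x) = 12.
Collecting terms: x = 12.
Then 2E = 54 + 5·12 = 114, so E = 57, V = 2E/3 = 38, F = 9 + 12 = 21.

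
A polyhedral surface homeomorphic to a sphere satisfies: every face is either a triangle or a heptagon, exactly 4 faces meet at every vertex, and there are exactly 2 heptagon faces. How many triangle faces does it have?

Let x be the number of triangles; then F = 2 + x.
Edge–face incidences: 2E = 7·2 + 3·x = 14 + 3x.
Every vertex has degree 4, so 4V = 2E.
Euler: V − E + F = 2 ⇒ (2E)/4 − E + (2 + x) = 2.
Multiply by 8: 2·(2E) − 4·(2E) + 8·(2 + x) = 16, i.e. 16 + 8x − 2·(14 + 3x) = 16.
Collecting terms: 2x − 12 = 16, so 2x = 28, so x = 14.
Then 2E = 14 + 3·14 = 56, so E = 28, V = 2E/4 = 14, F = 2 + 14 = 16.

14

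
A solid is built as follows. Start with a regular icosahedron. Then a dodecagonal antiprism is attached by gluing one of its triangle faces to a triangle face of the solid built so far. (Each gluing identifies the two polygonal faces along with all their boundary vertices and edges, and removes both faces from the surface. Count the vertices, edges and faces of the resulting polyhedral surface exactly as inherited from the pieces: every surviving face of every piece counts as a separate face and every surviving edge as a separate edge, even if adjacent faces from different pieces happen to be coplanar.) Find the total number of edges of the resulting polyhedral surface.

75

A regular icosahedron: V=12, E=30, F=20.
Attach a dodecagonal antiprism (V=24, E=48, F=26) along a 3-gon: merge 3 vertices and 3 edges, delete both glued faces → V=33, E=75, F=44.
Check: V − E + F = 33 − 75 + 44 = 2.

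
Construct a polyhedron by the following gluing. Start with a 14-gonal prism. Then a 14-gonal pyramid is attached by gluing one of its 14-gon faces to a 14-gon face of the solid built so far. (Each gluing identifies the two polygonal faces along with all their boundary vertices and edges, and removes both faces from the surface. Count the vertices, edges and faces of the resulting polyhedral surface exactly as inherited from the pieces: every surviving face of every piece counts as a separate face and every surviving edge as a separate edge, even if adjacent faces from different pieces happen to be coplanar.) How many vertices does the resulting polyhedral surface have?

29

A 14-gonal prism: V=28, E=42, F=16.
Attach a 14-gonal pyramid (V=15, E=28, F=15) along a 14-gon: merge 14 vertices and 14 edges, delete both glued faces → V=29, E=56, F=29.
Check: V − E + F = 29 − 56 + 29 = 2.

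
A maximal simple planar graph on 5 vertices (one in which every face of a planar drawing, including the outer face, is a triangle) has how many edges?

9

In a plane triangulation 3F = 2E and V − E + F = 2, so E = 3V − 6 = 3·5 − 6 = 9.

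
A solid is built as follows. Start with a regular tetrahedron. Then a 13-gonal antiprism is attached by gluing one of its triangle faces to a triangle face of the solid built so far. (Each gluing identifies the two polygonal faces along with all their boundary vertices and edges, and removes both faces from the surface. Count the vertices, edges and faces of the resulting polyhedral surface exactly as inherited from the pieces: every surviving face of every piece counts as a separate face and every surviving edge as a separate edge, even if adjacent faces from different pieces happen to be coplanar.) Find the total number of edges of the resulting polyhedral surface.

55

A regular tetrahedron: V=4, E=6, F=4.
Attach a 13-gonal antiprism (V=26, E=52, F=28) along a 3-gon: merge 3 vertices and 3 edges, delete both glued faces → V=27, E=55, F=30.
Check: V − E + F = 27 − 55 + 30 = 2.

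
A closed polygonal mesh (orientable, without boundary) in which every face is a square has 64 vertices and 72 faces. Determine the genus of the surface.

5

Every face is a square, so 2E = 4·72 = 288, giving E = 144.
χ = V − E + F = 64 − 144 + 72 = -8.
For a closed orientable surface χ = 2 − 2g, so g = (2 − (-8))/2 = 5.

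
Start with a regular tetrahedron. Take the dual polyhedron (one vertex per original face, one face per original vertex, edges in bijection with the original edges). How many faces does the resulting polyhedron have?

The base solid has V = 4, E = 6, F = 4.
The dual swaps V and F and preserves E: V′ = F = 4, E′ = E = 6, F′ = V = 4.

4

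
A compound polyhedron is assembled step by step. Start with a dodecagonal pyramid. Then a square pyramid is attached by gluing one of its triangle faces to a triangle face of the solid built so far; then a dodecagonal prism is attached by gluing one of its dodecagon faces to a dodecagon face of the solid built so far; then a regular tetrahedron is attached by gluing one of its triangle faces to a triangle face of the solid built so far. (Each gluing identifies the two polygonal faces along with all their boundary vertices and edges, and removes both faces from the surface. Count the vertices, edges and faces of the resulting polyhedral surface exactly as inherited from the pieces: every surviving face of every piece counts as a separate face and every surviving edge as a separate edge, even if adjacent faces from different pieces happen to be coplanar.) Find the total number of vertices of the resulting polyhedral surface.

28

A dodecagonal pyramid: V=13, E=24, F=13.
Attach a square pyramid (V=5, E=8, F=5) along a 3-gon: merge 3 vertices and 3 edges, delete both glued faces → V=15, E=29, F=16.
Attach a dodecagonal prism (V=24, E=36, F=14) along a 12-gon: merge 12 vertices and 12 edges, delete both glued faces → V=27, E=53, F=28.
Attach a regular tetrahedron (V=4, E=6, F=4) along a 3-gon: merge 3 vertices and 3 edges, delete both glued faces → V=28, E=56, F=30.
Check: V − E + F = 28 − 56 + 30 = 2.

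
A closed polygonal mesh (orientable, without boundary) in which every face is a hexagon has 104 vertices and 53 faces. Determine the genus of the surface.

Every face is a hexagon, so 2E = 6·53 = 318, giving E = 159.
χ = V − E + F = 104 − 159 + 53 = -2.
For a closed orientable surface χ = 2 − 2g, so g = (2 − (-2))/2 = 2.

2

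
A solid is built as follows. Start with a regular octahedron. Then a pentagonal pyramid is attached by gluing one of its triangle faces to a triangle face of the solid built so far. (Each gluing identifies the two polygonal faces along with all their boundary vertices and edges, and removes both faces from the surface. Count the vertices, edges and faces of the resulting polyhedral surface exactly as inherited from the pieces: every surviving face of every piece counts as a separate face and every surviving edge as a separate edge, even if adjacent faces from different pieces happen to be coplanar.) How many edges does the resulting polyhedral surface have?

19

A regular octahedron: V=6, E=12, F=8.
Attach a pentagonal pyramid (V=6, E=10, F=6) along a 3-gon: merge 3 vertices and 3 edges, delete both glued faces → V=9, E=19, F=12.
Check: V − E + F = 9 − 19 + 12 = 2.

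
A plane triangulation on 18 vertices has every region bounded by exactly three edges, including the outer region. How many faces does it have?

32

In a plane triangulation 3F = 2E and V − E + F = 2, so F = 2V − 4 = 2·18 − 4 = 32.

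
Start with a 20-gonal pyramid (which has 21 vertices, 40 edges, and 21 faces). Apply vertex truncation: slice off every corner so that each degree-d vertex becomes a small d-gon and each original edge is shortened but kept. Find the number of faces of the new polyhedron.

42

Truncation replaces each original edge-end by a new vertex, so V′ = 2E = 80.
Each original edge survives, and each old vertex of degree d contributes d new edges; summing degrees gives Σd = 2E, so E′ = E + 2E = 3E = 120.
Each original face survives and each original vertex becomes one new face: F′ = F + V = 42.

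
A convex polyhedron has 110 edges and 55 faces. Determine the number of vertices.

57

Here V − E + F = 2.
V = 2 + E − F = 2 + 110 − 55 = 57.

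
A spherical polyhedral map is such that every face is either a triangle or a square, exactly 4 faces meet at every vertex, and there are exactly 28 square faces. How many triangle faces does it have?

8

Let x be the number of triangles; then F = 28 + x.
Edge–face incidences: 2E = 4·28 + 3·x = 112 + 3x.
Every vertex has degree 4, so 4V = 2E.
Euler: V − E + F = 2 ⇒ (2E)/4 − E + (28 + x) = 2.
Multiply by 8: 2·(2E) − 4·(2E) + 8·(28 + x) = 16, i.e. 224 + 8x − 2·(112 + 3x) = 16.
Collecting terms: 2x = 16, so x = 8.
Then 2E = 112 + 3·8 = 136, so E = 68, V = 2E/4 = 34, F = 28 + 8 = 36.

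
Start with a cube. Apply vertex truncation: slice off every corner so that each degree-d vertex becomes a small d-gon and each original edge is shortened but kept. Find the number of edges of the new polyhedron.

36

The base solid has V = 8, E = 12, F = 6.
Truncation replaces each original edge-end by a new vertex, so V′ = 2E = 24.
Each original edge survives, and each old vertex of degree d contributes d new edges; summing degrees gives Σd = 2E, so E′ = E + 2E = 3E = 36.
Each original face survives and each original vertex becomes one new face: F′ = F + V = 14.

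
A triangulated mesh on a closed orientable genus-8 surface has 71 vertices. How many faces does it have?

170

χ = 2 − 2·8 = -14, and every face is a triangle so 3F = 2E.
V − E + F = -14 with E = 3F/2 gives 71 − (3/2 − 1)·F = -14, so F = 170 and E = 255.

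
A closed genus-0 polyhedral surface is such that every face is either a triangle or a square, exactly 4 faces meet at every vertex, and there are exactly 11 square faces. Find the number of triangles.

Let x be the number of triangles; then F = 11 + x.
Edge–face incidences: 2E = 4·11 + 3·x = 44 + 3x.
Every vertex has degree 4, so 4V = 2E.
Euler: V − E + F = 2 ⇒ (2E)/4 − E + (11 + x) = 2.
Multiply by 8: 2·(2E) − 4·(2E) + 8·(11 + x) = 16, i.e. 88 + 8x − 2·(44 + 3x) = 16.
Collecting terms: 2x = 16, so x = 8.
Then 2E = 44 + 3·8 = 68, so E = 34, V = 2E/4 = 17, F = 11 + 8 = 19.

8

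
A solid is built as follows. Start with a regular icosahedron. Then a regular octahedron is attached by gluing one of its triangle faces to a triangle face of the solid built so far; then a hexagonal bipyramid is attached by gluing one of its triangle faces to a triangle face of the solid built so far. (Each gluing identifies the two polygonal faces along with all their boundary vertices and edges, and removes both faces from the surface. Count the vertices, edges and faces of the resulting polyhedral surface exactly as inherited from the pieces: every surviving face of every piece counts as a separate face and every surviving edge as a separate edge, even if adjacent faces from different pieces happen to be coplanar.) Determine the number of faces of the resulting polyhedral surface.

A regular icosahedron: V=12, E=30, F=20.
Attach a regular octahedron (V=6, E=12, F=8) along a 3-gon: merge 3 vertices and 3 edges, delete both glued faces → V=15, E=39, F=26.
Attach a hexagonal bipyramid (V=8, E=18, F=12) along a 3-gon: merge 3 vertices and 3 edges, delete both glued faces → V=20, E=54, F=36.
Check: V − E + F = 20 − 54 + 36 = 2.

36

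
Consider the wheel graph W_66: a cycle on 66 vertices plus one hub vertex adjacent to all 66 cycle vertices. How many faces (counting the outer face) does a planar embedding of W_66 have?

67

W_66 has V = 66 + 1 = 67 vertices and E = 2·66 = 132 edges.
By Euler's formula F = 2 − V + E = 2 − 67 + 132 = 67.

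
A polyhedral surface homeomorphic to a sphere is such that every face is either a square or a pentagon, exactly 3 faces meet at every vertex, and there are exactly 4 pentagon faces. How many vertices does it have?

12

Let x be the number of squares; then F = 4 + x.
Edge–face incidences: 2E = 5·4 + 4·x = 20 + 4x.
Every vertex has degree 3, so 3V = 2E.
Euler: V − E + F = 2 ⇒ (2E)/3 − E + (4 + x) = 2.
Multiply by 6: 2·(2E) − 3·(2E) + 6·(4 + x) = 12, i.e. 24 + 6x − (20 + 4x) = 12.
Collecting terms: 2x + 4 = 12, so 2x = 8, so x = 4.
Then 2E = 20 + 4·4 = 36, so E = 18, V = 2E/3 = 12, F = 4 + 4 = 8.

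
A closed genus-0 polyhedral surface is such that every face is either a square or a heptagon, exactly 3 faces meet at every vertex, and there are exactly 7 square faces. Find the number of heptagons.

2

Let x be the number of heptagons; then F = 7 + x.
Edge–face incidences: 2E = 4·7 + 7·x = 28 + 7x.
Every vertex has degree 3, so 3V = 2E.
Euler: V − E + F = 2 ⇒ (2E)/3 − E + (7 + x) = 2.
Multiply by 6: 2·(2E) − 3·(2E) + 6·(7 + x) = 12, i.e. 42 + 6x − (28 + 7x) = 12.
Collecting terms: −x + 14 = 12, so −x = −2, so x = 2.
Then 2E = 28 + 7·2 = 42, so E = 21, V = 2E/3 = 14, F = 7 + 2 = 9.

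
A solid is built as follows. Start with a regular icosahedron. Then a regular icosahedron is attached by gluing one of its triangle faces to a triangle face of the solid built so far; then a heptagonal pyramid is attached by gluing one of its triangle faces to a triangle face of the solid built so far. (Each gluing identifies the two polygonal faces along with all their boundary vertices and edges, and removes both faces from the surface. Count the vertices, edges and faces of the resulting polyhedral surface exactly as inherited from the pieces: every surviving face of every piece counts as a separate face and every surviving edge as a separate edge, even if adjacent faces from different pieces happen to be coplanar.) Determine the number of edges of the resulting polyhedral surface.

A regular icosahedron: V=12, E=30, F=20.
Attach a regular icosahedron (V=12, E=30, F=20) along a 3-gon: merge 3 vertices and 3 edges, delete both glued faces → V=21, E=57, F=38.
Attach a heptagonal pyramid (V=8, E=14, F=8) along a 3-gon: merge 3 vertices and 3 edges, delete both glued faces → V=26, E=68, F=44.
Check: V − E + F = 26 − 68 + 44 = 2.

68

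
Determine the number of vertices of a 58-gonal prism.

116

A prism on an n-gon has two n-gon bases and n rectangular sides: V = 2·58 = 116, E = 3·58 = 174, F = 58 + 2 = 60.
Check: V − E + F = 116 − 174 + 60 = 2.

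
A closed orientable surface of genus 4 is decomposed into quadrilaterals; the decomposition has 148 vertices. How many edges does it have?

χ = 2 − 2·4 = -6, and every face is a square so 4F = 2E.
V − E + F = -6 with E = 4F/2 gives 148 − (4/2 − 1)·F = -6, so F = 154 and E = 308.

308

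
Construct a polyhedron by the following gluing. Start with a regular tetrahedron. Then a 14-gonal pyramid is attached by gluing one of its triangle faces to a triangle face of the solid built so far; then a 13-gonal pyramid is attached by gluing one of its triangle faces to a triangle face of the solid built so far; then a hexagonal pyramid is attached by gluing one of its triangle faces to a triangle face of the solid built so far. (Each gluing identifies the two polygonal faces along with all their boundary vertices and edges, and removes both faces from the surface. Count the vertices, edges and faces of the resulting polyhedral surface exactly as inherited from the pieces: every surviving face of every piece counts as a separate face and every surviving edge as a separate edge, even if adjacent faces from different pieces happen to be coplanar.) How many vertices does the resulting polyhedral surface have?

31

A regular tetrahedron: V=4, E=6, F=4.
Attach a 14-gonal pyramid (V=15, E=28, F=15) along a 3-gon: merge 3 vertices and 3 edges, delete both glued faces → V=16, E=31, F=17.
Attach a 13-gonal pyramid (V=14, E=26, F=14) along a 3-gon: merge 3 vertices and 3 edges, delete both glued faces → V=27, E=54, F=29.
Attach a hexagonal pyramid (V=7, E=12, F=7) along a 3-gon: merge 3 vertices and 3 edges, delete both glued faces → V=31, E=63, F=34.
Check: V − E + F = 31 − 63 + 34 = 2.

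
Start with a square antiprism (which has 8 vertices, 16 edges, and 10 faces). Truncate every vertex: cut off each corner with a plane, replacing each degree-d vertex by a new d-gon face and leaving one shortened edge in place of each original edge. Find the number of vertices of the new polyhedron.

32

Truncation replaces each original edge-end by a new vertex, so V′ = 2E = 32.
Each original edge survives, and each old vertex of degree d contributes d new edges; summing degrees gives Σd = 2E, so E′ = E + 2E = 3E = 48.
Each original face survives and each original vertex becomes one new face: F′ = F + V = 18.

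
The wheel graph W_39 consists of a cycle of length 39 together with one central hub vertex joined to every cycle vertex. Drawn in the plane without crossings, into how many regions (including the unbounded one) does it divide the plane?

W_39 has V = 39 + 1 = 40 vertices and E = 2·39 = 78 edges.
By Euler's formula F = 2 − V + E = 2 − 40 + 78 = 40.

40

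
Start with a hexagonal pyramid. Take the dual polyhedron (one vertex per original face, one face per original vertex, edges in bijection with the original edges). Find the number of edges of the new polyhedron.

The base solid has V = 7, E = 12, F = 7.
The dual swaps V and F and preserves E: V′ = F = 7, E′ = E = 12, F′ = V = 7.

12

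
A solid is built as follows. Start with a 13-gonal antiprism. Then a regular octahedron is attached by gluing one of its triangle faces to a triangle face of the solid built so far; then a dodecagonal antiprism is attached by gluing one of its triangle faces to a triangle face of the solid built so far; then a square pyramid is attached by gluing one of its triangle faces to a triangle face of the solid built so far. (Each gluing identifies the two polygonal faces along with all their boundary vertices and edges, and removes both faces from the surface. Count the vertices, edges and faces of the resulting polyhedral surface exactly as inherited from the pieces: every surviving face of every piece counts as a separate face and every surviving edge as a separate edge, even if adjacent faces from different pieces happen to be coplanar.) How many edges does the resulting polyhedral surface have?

111

A 13-gonal antiprism: V=26, E=52, F=28.
Attach a regular octahedron (V=6, E=12, F=8) along a 3-gon: merge 3 vertices and 3 edges, delete both glued faces → V=29, E=61, F=34.
Attach a dodecagonal antiprism (V=24, E=48, F=26) along a 3-gon: merge 3 vertices and 3 edges, delete both glued faces → V=50, E=106, F=58.
Attach a square pyramid (V=5, E=8, F=5) along a 3-gon: merge 3 vertices and 3 edges, delete both glued faces → V=52, E=111, F=61.
Check: V − E + F = 52 − 111 + 61 = 2.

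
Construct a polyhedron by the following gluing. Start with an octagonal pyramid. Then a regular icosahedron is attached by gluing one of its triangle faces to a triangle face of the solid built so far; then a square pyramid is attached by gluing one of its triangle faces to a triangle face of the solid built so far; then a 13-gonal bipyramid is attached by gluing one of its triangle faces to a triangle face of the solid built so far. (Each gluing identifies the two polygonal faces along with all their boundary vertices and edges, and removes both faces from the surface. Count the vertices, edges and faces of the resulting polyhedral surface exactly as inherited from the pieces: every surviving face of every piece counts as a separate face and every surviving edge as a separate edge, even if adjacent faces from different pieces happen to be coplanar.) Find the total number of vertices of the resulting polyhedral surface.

32

An octagonal pyramid: V=9, E=16, F=9.
Attach a regular icosahedron (V=12, E=30, F=20) along a 3-gon: merge 3 vertices and 3 edges, delete both glued faces → V=18, E=43, F=27.
Attach a square pyramid (V=5, E=8, F=5) along a 3-gon: merge 3 vertices and 3 edges, delete both glued faces → V=20, E=48, F=30.
Attach a 13-gonal bipyramid (V=15, E=39, F=26) along a 3-gon: merge 3 vertices and 3 edges, delete both glued faces → V=32, E=84, F=54.
Check: V − E + F = 32 − 84 + 54 = 2.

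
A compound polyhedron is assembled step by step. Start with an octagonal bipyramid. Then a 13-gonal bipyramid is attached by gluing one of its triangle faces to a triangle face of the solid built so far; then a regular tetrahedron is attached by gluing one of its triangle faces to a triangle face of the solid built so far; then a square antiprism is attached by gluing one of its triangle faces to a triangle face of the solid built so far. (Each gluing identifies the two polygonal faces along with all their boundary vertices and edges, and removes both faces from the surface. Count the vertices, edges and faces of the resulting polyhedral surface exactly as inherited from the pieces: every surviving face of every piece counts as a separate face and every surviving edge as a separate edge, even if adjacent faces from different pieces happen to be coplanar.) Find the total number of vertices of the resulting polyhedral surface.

An octagonal bipyramid: V=10, E=24, F=16.
Attach a 13-gonal bipyramid (V=15, E=39, F=26) along a 3-gon: merge 3 vertices and 3 edges, delete both glued faces → V=22, E=60, F=40.
Attach a regular tetrahedron (V=4, E=6, F=4) along a 3-gon: merge 3 vertices and 3 edges, delete both glued faces → V=23, E=63, F=42.
Attach a square antiprism (V=8, E=16, F=10) along a 3-gon: merge 3 vertices and 3 edges, delete both glued faces → V=28, E=76, F=50.
Check: V − E + F = 28 − 76 + 50 = 2.

28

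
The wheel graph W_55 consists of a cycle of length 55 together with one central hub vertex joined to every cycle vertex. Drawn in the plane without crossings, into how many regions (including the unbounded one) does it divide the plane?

56

W_55 has V = 55 + 1 = 56 vertices and E = 2·55 = 110 edges.
By Euler's formula F = 2 − V + E = 2 − 56 + 110 = 56.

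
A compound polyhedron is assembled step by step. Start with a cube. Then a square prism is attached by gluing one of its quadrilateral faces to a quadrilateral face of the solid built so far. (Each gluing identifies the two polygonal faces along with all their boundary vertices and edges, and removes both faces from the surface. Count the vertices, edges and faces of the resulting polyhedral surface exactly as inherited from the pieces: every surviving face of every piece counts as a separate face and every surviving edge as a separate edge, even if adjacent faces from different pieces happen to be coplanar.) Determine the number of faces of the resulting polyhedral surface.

10

A cube: V=8, E=12, F=6.
Attach a square prism (V=8, E=12, F=6) along a 4-gon: merge 4 vertices and 4 edges, delete both glued faces → V=12, E=20, F=10.
Check: V − E + F = 12 − 20 + 10 = 2.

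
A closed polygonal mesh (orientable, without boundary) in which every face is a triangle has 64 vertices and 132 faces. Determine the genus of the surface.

Every face is a triangle, so 2E = 3·132 = 396, giving E = 198.
χ = V − E + F = 64 − 198 + 132 = -2.
For a closed orientable surface χ = 2 − 2g, so g = (2 − (-2))/2 = 2.

2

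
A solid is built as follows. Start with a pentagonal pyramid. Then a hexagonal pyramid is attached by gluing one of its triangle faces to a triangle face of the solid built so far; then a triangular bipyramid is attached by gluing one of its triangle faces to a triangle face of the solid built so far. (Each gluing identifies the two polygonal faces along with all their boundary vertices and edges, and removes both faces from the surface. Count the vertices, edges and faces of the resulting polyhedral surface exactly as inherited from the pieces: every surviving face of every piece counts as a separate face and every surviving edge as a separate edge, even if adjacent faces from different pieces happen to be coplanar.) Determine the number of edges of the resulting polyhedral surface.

A pentagonal pyramid: V=6, E=10, F=6.
Attach a hexagonal pyramid (V=7, E=12, F=7) along a 3-gon: merge 3 vertices and 3 edges, delete both glued faces → V=10, E=19, F=11.
Attach a triangular bipyramid (V=5, E=9, F=6) along a 3-gon: merge 3 vertices and 3 edges, delete both glued faces → V=12, E=25, F=15.
Check: V − E + F = 12 − 25 + 15 = 2.

25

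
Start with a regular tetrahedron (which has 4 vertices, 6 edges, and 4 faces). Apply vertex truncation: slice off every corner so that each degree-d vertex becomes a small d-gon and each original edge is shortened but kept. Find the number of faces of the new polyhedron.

8

Truncation replaces each original edge-end by a new vertex, so V′ = 2E = 12.
Each original edge survives, and each old vertex of degree d contributes d new edges; summing degrees gives Σd = 2E, so E′ = E + 2E = 3E = 18.
Each original face survives and each original vertex becomes one new face: F′ = F + V = 8.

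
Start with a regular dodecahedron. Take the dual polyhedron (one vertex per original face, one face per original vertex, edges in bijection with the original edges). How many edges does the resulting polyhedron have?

The base solid has V = 20, E = 30, F = 12.
The dual swaps V and F and preserves E: V′ = F = 12, E′ = E = 30, F′ = V = 20.

30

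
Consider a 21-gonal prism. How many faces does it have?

23

A prism on an n-gon has two n-gon bases and n rectangular sides: V = 2·21 = 42, E = 3·21 = 63, F = 21 + 2 = 23.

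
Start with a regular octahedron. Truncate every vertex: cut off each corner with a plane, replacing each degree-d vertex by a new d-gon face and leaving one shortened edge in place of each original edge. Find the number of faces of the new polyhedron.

14

The base solid has V = 6, E = 12, F = 8.
Truncation replaces each original edge-end by a new vertex, so V′ = 2E = 24.
Each original edge survives, and each old vertex of degree d contributes d new edges; summing degrees gives Σd = 2E, so E′ = E + 2E = 3E = 36.
Each original face survives and each original vertex becomes one new face: F′ = F + V = 14.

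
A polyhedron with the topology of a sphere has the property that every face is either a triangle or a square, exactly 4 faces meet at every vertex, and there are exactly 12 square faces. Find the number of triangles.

Let x be the number of triangles; then F = 12 + x.
Edge–face incidences: 2E = 4·12 + 3·x = 48 + 3x.
Every vertex has degree 4, so 4V = 2E.
Euler: V − E + F = 2 ⇒ (2E)/4 − E + (12 + x) = 2.
Multiply by 8: 2·(2E) − 4·(2E) + 8·(12 + x) = 16, i.e. 96 + 8x − 2·(48 + 3x) = 16.
Collecting terms: 2x = 16, so x = 8.
Then 2E = 48 + 3·8 = 72, so E = 36, V = 2E/4 = 18, F = 12 + 8 = 20.

8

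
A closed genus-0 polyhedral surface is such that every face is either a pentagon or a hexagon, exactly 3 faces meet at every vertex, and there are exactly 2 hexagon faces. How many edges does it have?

36

Let x be the number of pentagons; then F = 2 + x.
Edge–face incidences: 2E = 6·2 + 5·x = 12 + 5x.
Every vertex has degree 3, so 3V = 2E.
Euler: V − E + F = 2 ⇒ (2E)/3 − E + (2 + x) = 2.
Multiply by 6: 2·(2E) − 3·(2E) + 6·(2 + x) = 12, i.e. 12 + 6x − (12 + 5x) = 12.
Collecting terms: x = 12.
Then 2E = 12 + 5·12 = 72, so E = 36, V = 2E/3 = 24, F = 2 + 12 = 14.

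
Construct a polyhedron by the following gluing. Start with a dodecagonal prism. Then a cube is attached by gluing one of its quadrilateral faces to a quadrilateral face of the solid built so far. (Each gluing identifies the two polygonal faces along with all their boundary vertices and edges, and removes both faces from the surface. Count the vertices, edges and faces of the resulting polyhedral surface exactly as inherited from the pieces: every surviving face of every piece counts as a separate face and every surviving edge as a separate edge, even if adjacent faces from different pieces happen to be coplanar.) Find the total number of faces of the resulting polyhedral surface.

18

A dodecagonal prism: V=24, E=36, F=14.
Attach a cube (V=8, E=12, F=6) along a 4-gon: merge 4 vertices and 4 edges, delete both glued faces → V=28, E=44, F=18.
Check: V − E + F = 28 − 44 + 18 = 2.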